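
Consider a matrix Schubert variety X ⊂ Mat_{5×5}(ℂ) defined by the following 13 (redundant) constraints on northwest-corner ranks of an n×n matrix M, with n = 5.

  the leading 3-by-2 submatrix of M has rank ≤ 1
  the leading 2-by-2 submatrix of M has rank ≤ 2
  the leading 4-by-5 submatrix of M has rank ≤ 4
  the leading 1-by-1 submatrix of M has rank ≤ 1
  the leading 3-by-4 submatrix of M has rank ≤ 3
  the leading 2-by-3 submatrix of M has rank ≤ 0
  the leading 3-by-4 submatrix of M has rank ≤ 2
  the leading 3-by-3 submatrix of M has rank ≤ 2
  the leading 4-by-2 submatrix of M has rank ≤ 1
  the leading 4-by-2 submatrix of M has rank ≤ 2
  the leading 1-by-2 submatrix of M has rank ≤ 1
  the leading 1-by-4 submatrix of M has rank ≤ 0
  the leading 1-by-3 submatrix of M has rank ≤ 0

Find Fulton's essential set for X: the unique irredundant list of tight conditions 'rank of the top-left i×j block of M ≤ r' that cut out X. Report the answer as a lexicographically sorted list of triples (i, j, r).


Propagating the 13 rank bounds to every northwest block:

  R[1]: 0 | 0 | 0 | 0 | 1
  R[2]: 0 | 0 | 0 | 1 | 2
  R[3]: 1 | 1 | 1 | 2 | 3
  R[4]: 1 | 1 | 2 | 3 | 4
  R[5]: 1 | 2 | 3 | 4 | 5

the unique w with this rank table is (5, 4, 1, 3, 2).

ℓ(w)=8; the 3 essential cells (i,j,r):

[(1, 4, 0), (2, 3, 0), (4, 2, 1)]


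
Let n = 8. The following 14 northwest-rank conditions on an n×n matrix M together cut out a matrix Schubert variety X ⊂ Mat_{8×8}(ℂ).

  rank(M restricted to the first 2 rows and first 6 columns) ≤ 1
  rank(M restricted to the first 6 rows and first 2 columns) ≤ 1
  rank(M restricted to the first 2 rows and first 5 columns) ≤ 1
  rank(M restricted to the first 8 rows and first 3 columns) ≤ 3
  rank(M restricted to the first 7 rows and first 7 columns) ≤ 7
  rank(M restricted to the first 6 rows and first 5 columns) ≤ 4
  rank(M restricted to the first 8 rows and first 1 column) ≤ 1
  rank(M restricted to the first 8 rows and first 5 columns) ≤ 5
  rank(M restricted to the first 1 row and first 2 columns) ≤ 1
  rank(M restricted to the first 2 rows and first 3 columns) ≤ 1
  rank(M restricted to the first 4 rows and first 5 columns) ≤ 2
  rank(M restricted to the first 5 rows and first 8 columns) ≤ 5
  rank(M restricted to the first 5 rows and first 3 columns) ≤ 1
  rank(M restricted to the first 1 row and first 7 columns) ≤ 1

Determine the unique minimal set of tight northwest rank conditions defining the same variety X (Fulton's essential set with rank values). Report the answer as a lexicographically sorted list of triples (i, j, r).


Propagating the 14 rank bounds to every northwest block:

  R[1]: 1 | 1 | 1 | 1 | 1 | 1 | 1 | 1
  R[2]: 1 | 1 | 1 | 1 | 1 | 1 | 2 | 2
  R[3]: 1 | 1 | 1 | 2 | 2 | 2 | 3 | 3
  R[4]: 1 | 1 | 1 | 2 | 2 | 3 | 4 | 4
  R[5]: 1 | 1 | 1 | 2 | 3 | 4 | 5 | 5
  R[6]: 1 | 1 | 2 | 3 | 4 | 5 | 6 | 6
  R[7]: 1 | 2 | 3 | 4 | 5 | 6 | 7 | 7
  R[8]: 1 | 2 | 3 | 4 | 5 | 6 | 7 | 8

reading off 1-entries of Δ²R: w = (1, 7, 4, 6, 5, 3, 2, 8).

ℓ(w)=13; the 4 essential cells (i,j,r):

[(2, 6, 1), (4, 5, 2), (5, 3, 1), (6, 2, 1)]


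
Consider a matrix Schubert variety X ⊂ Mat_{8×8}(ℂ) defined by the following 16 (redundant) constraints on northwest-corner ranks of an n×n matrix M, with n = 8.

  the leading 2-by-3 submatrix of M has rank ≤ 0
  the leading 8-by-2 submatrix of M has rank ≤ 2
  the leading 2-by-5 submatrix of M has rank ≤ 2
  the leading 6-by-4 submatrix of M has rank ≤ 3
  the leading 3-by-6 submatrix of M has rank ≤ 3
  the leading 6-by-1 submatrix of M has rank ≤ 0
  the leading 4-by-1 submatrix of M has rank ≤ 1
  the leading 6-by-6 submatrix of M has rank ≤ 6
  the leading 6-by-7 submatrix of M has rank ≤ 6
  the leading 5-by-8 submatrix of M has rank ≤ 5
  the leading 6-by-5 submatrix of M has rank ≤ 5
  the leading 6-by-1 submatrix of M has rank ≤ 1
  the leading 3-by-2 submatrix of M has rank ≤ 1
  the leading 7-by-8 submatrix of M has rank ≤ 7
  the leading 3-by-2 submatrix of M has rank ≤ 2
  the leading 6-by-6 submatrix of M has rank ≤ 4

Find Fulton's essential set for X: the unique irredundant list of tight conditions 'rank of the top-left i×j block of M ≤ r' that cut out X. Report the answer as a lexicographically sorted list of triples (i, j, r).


The tightest implied rank at each (i,j), from the 16 conditions:

  R[1]: 0 | 0 | 0 | 1 | 1 | 1 | 1 | 1
  R[2]: 0 | 0 | 0 | 1 | 2 | 2 | 2 | 2
  R[3]: 0 | 1 | 1 | 2 | 3 | 3 | 3 | 3
  R[4]: 0 | 1 | 2 | 3 | 4 | 4 | 4 | 4
  R[5]: 0 | 1 | 2 | 3 | 4 | 4 | 5 | 5
  R[6]: 0 | 1 | 2 | 3 | 4 | 4 | 5 | 6
  R[7]: 1 | 2 | 3 | 4 | 5 | 5 | 6 | 7
  R[8]: 1 | 2 | 3 | 4 | 5 | 6 | 7 | 8

giving w = (4, 5, 2, 3, 7, 8, 1, 6) via Δ²R.

3 SE-corners of the 12-cell Rothe diagram give Ess(w):

[(2, 3, 0), (6, 1, 0), (6, 6, 4)]


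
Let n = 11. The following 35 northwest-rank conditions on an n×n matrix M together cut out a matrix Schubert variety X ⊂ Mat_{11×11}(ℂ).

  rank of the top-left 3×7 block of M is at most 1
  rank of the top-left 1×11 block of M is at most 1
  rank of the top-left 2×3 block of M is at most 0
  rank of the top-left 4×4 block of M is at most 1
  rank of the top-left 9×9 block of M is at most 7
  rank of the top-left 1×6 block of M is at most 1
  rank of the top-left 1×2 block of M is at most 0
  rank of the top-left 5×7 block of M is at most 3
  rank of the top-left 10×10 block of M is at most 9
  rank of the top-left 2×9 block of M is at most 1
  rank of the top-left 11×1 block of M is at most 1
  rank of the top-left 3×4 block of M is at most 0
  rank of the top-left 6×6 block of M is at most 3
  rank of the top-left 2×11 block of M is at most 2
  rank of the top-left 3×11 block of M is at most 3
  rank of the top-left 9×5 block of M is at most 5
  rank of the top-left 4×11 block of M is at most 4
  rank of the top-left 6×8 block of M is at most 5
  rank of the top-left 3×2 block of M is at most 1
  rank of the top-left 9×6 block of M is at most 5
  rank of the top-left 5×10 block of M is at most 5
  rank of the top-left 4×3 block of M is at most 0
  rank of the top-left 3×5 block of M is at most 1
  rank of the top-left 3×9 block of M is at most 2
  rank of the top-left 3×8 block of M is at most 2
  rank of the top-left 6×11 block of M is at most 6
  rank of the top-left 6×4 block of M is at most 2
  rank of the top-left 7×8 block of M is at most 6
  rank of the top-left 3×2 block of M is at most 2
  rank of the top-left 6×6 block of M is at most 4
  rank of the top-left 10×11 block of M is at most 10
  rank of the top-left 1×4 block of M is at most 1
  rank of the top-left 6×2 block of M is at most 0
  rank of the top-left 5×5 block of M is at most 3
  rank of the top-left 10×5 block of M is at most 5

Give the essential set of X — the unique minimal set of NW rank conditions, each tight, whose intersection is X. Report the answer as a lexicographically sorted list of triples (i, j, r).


Recovering R(i,j) via the rank-extension bound from the 35 conditions:

  i=1: 0 | 0 | 0 | 0 | 1 | 1 | 1 | 1 | 1 | 1 | 1
  i=2: 0 | 0 | 0 | 0 | 1 | 1 | 1 | 1 | 1 | 2 | 2
  i=3: 0 | 0 | 0 | 0 | 1 | 1 | 1 | 2 | 2 | 3 | 3
  i=4: 0 | 0 | 0 | 1 | 2 | 2 | 2 | 3 | 3 | 4 | 4
  i=5: 0 | 0 | 1 | 2 | 3 | 3 | 3 | 4 | 4 | 5 | 5
  i=6: 0 | 0 | 1 | 2 | 3 | 3 | 4 | 5 | 5 | 6 | 6
  i=7: 1 | 1 | 2 | 3 | 4 | 4 | 5 | 6 | 6 | 7 | 7
  i=8: 1 | 2 | 3 | 4 | 5 | 5 | 6 | 7 | 7 | 8 | 8
  i=9: 1 | 2 | 3 | 4 | 5 | 5 | 6 | 7 | 7 | 8 | 9
  i=10: 1 | 2 | 3 | 4 | 5 | 6 | 7 | 8 | 8 | 9 | 10
  i=11: 1 | 2 | 3 | 4 | 5 | 6 | 7 | 8 | 9 | 10 | 11

giving w = (5, 10, 8, 4, 3, 7, 1, 2, 11, 6, 9) via Δ²R.

D(w) has 28 cells with 8 SE-corners; essential set:

[(2, 9, 1), (3, 4, 0), (3, 7, 1), (4, 3, 0), (6, 2, 0), (6, 6, 3), (9, 6, 5), (9, 9, 7)]


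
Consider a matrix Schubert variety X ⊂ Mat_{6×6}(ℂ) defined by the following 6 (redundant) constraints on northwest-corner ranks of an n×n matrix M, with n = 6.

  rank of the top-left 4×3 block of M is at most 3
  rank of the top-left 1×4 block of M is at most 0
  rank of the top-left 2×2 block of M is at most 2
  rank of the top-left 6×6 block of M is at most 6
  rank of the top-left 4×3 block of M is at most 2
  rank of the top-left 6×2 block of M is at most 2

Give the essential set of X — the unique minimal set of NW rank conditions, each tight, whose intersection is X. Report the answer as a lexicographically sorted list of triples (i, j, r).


Recovering R(i,j) via the rank-extension bound from the 6 conditions:

  0 0 0 0 1 1
  1 1 1 1 2 2
  1 2 2 2 3 3
  1 2 2 3 4 4
  1 2 3 4 5 5
  1 2 3 4 5 6

hence w(1..6) = (5, 1, 2, 4, 3, 6).

Fulton essential set (2 of the 5 Rothe cells):

[(1, 4, 0), (4, 3, 2)]


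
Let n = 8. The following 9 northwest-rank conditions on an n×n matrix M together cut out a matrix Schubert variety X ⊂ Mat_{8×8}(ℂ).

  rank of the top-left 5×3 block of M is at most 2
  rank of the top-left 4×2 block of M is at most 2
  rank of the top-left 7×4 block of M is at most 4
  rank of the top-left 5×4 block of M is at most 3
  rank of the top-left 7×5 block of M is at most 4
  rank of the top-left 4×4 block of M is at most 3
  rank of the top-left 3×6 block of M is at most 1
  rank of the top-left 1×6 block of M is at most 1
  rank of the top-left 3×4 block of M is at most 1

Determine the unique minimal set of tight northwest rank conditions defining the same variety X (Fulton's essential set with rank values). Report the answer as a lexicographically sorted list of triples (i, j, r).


Propagating the 9 rank bounds to every northwest block:

  row 1: 1 | 1 | 1 | 1 | 1 | 1 | 1 | 1
  row 2: 1 | 1 | 1 | 1 | 1 | 1 | 2 | 2
  row 3: 1 | 1 | 1 | 1 | 1 | 1 | 2 | 3
  row 4: 1 | 2 | 2 | 2 | 2 | 2 | 3 | 4
  row 5: 1 | 2 | 2 | 3 | 3 | 3 | 4 | 5
  row 6: 1 | 2 | 3 | 4 | 4 | 4 | 5 | 6
  row 7: 1 | 2 | 3 | 4 | 4 | 5 | 6 | 7
  row 8: 1 | 2 | 3 | 4 | 5 | 6 | 7 | 8

so w = (1, 7, 8, 2, 4, 3, 6, 5).

ℓ(w)=12; the 3 essential cells (i,j,r):

[(3, 6, 1), (5, 3, 2), (7, 5, 4)]


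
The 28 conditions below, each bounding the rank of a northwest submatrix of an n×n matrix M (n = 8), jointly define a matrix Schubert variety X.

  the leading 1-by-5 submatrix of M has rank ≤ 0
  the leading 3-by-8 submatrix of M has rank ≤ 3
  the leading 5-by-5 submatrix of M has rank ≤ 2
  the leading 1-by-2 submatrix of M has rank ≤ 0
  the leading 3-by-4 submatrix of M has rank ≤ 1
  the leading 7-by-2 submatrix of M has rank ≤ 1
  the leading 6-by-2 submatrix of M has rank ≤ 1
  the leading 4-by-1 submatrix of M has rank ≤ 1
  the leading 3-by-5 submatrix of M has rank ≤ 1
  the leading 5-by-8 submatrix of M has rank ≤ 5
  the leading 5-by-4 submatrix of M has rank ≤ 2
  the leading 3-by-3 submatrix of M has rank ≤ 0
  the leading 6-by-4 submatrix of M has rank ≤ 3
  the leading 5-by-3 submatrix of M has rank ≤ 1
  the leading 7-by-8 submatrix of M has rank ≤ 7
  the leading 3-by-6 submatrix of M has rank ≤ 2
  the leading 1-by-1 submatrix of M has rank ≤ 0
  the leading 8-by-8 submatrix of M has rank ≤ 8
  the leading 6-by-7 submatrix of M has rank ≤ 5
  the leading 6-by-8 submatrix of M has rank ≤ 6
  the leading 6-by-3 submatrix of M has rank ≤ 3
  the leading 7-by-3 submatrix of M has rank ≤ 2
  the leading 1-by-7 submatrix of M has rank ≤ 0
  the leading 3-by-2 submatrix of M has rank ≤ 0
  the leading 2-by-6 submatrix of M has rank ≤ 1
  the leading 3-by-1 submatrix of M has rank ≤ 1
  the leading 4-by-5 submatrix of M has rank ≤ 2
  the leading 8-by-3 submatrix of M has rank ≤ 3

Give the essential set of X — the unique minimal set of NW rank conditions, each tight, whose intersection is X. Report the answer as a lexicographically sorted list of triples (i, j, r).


Recovering R(i,j) via the rank-extension bound from the 28 conditions:

  R[1]: 0  0  0  0  0  0  0  1
  R[2]: 0  0  0  1  1  1  1  2
  R[3]: 0  0  0  1  1  2  2  3
  R[4]: 1  1  1  2  2  3  3  4
  R[5]: 1  1  1  2  2  3  4  5
  R[6]: 1  1  2  3  3  4  5  6
  R[7]: 1  1  2  3  4  5  6  7
  R[8]: 1  2  3  4  5  6  7  8

the unique w with this rank table is (8, 4, 6, 1, 7, 3, 5, 2).

Rothe diagram D(w) (19 cells), 6 SE-corners (essential conditions):

[(1, 7, 0), (3, 3, 0), (3, 5, 1), (5, 3, 1), (5, 5, 2), (7, 2, 1)]


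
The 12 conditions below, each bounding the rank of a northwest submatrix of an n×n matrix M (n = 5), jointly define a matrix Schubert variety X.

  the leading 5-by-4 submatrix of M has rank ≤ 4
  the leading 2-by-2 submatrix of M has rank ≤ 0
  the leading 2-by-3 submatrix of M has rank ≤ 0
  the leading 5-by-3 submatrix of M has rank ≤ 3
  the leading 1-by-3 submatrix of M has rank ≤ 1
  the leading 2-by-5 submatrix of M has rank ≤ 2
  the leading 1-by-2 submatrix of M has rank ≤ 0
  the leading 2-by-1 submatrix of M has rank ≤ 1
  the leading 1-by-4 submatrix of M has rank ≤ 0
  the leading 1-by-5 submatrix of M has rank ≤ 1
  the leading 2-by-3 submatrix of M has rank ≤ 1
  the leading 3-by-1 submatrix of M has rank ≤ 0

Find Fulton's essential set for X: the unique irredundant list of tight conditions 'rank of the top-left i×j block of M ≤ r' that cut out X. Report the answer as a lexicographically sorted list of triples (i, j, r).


Reconstructing r_w from the 12 given conditions:

  R[1]: 0  0  0  0  1
  R[2]: 0  0  0  1  2
  R[3]: 0  1  1  2  3
  R[4]: 1  2  2  3  4
  R[5]: 1  2  3  4  5

the unique w with this rank table is (5, 4, 2, 1, 3).

|D(w)|=8, |Ess(w)|=3:

[(1, 4, 0), (2, 3, 0), (3, 1, 0)]


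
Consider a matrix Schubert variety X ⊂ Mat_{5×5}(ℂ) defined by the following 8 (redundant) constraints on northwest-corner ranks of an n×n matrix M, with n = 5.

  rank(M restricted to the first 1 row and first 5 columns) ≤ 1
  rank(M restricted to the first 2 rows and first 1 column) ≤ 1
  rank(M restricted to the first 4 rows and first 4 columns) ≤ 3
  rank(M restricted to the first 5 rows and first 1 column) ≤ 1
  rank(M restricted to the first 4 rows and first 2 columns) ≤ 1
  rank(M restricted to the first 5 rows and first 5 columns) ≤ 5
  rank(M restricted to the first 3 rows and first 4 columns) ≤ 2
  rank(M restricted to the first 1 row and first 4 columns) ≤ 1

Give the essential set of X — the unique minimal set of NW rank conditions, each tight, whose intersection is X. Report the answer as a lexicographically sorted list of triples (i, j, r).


The tightest implied rank at each (i,j), from the 8 conditions:

  row 1: 1 1 1 1 1
  row 2: 1 1 2 2 2
  row 3: 1 1 2 2 3
  row 4: 1 1 2 3 4
  row 5: 1 2 3 4 5

second differences of R give the permutation w = (1, 3, 5, 4, 2).

2 SE-corners of the 4-cell Rothe diagram give Ess(w):

[(3, 4, 2), (4, 2, 1)]


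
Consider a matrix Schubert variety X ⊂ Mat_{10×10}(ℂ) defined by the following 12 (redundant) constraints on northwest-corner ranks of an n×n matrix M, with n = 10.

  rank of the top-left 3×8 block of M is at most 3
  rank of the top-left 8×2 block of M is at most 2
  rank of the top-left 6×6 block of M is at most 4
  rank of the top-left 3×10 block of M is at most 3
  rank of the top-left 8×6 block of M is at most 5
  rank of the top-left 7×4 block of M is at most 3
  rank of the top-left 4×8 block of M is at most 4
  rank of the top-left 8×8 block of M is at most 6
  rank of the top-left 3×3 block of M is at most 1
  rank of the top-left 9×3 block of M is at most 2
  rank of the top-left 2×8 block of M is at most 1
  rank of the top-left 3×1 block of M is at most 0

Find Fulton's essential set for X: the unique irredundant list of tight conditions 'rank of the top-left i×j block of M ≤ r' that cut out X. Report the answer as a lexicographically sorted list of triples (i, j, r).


Rank table r_w(10×10) implied by the 12 constraints:

  row 1: 0 1 1 1 1 1 1 1 1 1
  row 2: 0 1 1 1 1 1 1 1 2 2
  row 3: 0 1 1 2 2 2 2 2 3 3
  row 4: 1 2 2 3 3 3 3 3 4 4
  row 5: 1 2 2 3 4 4 4 4 5 5
  row 6: 1 2 2 3 4 4 5 5 6 6
  row 7: 1 2 2 3 4 5 6 6 7 7
  row 8: 1 2 2 3 4 5 6 6 7 8
  row 9: 1 2 2 3 4 5 6 7 8 9
  row 10: 1 2 3 4 5 6 7 8 9 10

second differences of R give the permutation w = (2, 9, 4, 1, 5, 7, 6, 10, 8, 3).

D(w) has 17 cells with 6 SE-corners; essential set:

[(2, 8, 1), (3, 1, 0), (3, 3, 1), (6, 6, 4), (8, 8, 6), (9, 3, 2)]


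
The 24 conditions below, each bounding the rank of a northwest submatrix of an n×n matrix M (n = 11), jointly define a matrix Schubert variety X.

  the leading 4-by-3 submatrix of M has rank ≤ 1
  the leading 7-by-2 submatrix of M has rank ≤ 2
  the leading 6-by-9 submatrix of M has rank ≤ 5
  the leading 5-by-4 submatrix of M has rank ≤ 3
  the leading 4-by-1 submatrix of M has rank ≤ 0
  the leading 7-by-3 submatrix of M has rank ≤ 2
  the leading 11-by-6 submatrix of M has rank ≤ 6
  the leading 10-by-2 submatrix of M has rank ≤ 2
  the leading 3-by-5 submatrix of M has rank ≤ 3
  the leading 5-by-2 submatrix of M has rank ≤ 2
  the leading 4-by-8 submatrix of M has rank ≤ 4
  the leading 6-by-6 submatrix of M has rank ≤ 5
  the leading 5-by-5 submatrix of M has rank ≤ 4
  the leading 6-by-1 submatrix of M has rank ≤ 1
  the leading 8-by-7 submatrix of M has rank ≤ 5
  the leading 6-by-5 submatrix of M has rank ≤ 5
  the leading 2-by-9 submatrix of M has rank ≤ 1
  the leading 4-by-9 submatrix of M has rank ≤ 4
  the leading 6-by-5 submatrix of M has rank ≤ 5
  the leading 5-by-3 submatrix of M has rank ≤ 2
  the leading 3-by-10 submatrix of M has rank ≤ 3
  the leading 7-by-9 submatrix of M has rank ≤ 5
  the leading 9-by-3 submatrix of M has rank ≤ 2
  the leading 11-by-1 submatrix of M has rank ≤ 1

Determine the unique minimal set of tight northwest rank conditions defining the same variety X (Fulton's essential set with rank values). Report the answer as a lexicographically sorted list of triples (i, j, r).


Propagating the 24 rank bounds to every northwest block:

  i=1: 0 1 1 1 1 1 1 1 1 1 1
  i=2: 0 1 1 1 1 1 1 1 1 2 2
  i=3: 0 1 1 2 2 2 2 2 2 3 3
  i=4: 0 1 1 2 3 3 3 3 3 4 4
  i=5: 1 2 2 3 4 4 4 4 4 5 5
  i=6: 1 2 2 3 4 5 5 5 5 6 6
  i=7: 1 2 2 3 4 5 5 5 5 6 7
  i=8: 1 2 2 3 4 5 5 6 6 7 8
  i=9: 1 2 2 3 4 5 6 7 7 8 9
  i=10: 1 2 3 4 5 6 7 8 8 9 10
  i=11: 1 2 3 4 5 6 7 8 9 10 11

reading off 1-entries of Δ²R: w = (2, 10, 4, 5, 1, 6, 11, 8, 7, 3, 9).

|D(w)|=21, |Ess(w)|=6:

[(2, 9, 1), (4, 1, 0), (4, 3, 1), (7, 9, 5), (8, 7, 5), (9, 3, 2)]


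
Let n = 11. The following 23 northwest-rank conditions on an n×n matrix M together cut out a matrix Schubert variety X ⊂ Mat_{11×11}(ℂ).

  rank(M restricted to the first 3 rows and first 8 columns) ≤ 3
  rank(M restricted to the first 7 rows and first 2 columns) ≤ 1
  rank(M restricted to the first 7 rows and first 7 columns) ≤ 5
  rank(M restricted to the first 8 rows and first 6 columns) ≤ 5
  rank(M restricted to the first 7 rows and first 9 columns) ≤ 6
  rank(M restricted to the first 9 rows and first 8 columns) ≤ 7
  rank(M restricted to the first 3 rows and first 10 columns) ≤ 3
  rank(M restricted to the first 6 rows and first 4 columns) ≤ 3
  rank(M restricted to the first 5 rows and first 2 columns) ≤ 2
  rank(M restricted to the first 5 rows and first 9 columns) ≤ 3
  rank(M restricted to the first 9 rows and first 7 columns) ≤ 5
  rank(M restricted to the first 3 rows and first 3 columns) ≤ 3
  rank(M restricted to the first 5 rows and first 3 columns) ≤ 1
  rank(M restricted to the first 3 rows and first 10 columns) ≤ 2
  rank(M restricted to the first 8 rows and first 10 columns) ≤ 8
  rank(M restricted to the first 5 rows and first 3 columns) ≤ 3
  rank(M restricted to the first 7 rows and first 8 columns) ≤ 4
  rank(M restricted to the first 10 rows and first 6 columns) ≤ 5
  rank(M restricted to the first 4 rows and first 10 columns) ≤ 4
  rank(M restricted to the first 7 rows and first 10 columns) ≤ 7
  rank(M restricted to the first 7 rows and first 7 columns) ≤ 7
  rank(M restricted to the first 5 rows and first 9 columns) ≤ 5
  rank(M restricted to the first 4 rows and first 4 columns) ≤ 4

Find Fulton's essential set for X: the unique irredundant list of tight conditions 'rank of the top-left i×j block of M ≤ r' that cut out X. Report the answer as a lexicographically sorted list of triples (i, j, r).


Recovering R(i,j) via the rank-extension bound from the 23 conditions:

  row 1: 1  1  1  1  1  1  1  1  1  1  1
  row 2: 1  1  1  2  2  2  2  2  2  2  2
  row 3: 1  1  1  2  2  2  2  2  2  2  3
  row 4: 1  1  1  2  3  3  3  3  3  3  4
  row 5: 1  1  1  2  3  3  3  3  3  4  5
  row 6: 1  1  2  3  4  4  4  4  4  5  6
  row 7: 1  1  2  3  4  4  4  4  5  6  7
  row 8: 1  2  3  4  5  5  5  5  6  7  8
  row 9: 1  2  3  4  5  5  5  6  7  8  9
  row 10: 1  2  3  4  5  5  6  7  8  9  10
  row 11: 1  2  3  4  5  6  7  8  9  10  11

hence w(1..11) = (1, 4, 11, 5, 10, 3, 9, 2, 8, 7, 6).

|D(w)|=26, |Ess(w)|=7:

[(3, 10, 2), (5, 3, 1), (5, 9, 3), (7, 2, 1), (7, 8, 4), (9, 7, 5), (10, 6, 5)]


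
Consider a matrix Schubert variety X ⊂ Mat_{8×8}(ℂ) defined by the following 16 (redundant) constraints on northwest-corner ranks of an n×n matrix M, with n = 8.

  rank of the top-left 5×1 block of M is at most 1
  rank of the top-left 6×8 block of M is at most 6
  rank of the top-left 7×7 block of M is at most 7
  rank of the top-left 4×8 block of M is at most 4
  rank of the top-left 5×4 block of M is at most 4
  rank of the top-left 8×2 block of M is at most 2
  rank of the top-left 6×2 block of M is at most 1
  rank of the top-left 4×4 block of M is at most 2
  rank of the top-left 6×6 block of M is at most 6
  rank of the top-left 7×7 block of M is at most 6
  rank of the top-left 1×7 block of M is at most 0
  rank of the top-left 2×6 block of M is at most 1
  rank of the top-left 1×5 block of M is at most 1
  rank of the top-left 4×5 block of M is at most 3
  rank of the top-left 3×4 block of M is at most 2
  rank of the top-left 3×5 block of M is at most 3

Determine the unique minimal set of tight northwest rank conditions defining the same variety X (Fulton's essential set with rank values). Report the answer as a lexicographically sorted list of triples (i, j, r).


Recovering R(i,j) via the rank-extension bound from the 16 conditions:

  R[1]: 0 | 0 | 0 | 0 | 0 | 0 | 0 | 1
  R[2]: 1 | 1 | 1 | 1 | 1 | 1 | 1 | 2
  R[3]: 1 | 1 | 2 | 2 | 2 | 2 | 2 | 3
  R[4]: 1 | 1 | 2 | 2 | 3 | 3 | 3 | 4
  R[5]: 1 | 1 | 2 | 3 | 4 | 4 | 4 | 5
  R[6]: 1 | 1 | 2 | 3 | 4 | 5 | 5 | 6
  R[7]: 1 | 2 | 3 | 4 | 5 | 6 | 6 | 7
  R[8]: 1 | 2 | 3 | 4 | 5 | 6 | 7 | 8

hence w(1..8) = (8, 1, 3, 5, 4, 6, 2, 7).

ℓ(w)=12; the 3 essential cells (i,j,r):

[(1, 7, 0), (4, 4, 2), (6, 2, 1)]


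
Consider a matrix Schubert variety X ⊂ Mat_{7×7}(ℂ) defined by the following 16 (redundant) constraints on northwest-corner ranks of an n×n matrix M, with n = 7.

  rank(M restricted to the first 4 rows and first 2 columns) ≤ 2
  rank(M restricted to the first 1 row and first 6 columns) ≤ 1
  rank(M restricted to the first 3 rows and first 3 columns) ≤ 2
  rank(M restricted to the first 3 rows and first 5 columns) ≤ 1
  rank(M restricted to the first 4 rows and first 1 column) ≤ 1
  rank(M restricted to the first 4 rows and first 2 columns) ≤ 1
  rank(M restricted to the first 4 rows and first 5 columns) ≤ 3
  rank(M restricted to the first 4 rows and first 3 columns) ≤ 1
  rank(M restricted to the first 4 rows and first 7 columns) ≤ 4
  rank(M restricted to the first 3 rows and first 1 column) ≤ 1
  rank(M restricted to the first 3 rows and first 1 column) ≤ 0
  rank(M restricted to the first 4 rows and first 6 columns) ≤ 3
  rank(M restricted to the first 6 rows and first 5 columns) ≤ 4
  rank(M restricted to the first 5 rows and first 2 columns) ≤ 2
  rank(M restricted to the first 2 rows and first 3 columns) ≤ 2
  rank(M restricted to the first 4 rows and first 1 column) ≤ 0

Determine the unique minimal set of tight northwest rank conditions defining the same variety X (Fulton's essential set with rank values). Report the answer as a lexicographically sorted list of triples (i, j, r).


Recovering R(i,j) via the rank-extension bound from the 16 conditions:

  R[1]: 0, 1, 1, 1, 1, 1, 1
  R[2]: 0, 1, 1, 1, 1, 2, 2
  R[3]: 0, 1, 1, 1, 1, 2, 3
  R[4]: 0, 1, 1, 2, 2, 3, 4
  R[5]: 1, 2, 2, 3, 3, 4, 5
  R[6]: 1, 2, 3, 4, 4, 5, 6
  R[7]: 1, 2, 3, 4, 5, 6, 7

so w = (2, 6, 7, 4, 1, 3, 5).

Rothe diagram D(w) (11 cells), 3 SE-corners (essential conditions):

[(3, 5, 1), (4, 1, 0), (4, 3, 1)]


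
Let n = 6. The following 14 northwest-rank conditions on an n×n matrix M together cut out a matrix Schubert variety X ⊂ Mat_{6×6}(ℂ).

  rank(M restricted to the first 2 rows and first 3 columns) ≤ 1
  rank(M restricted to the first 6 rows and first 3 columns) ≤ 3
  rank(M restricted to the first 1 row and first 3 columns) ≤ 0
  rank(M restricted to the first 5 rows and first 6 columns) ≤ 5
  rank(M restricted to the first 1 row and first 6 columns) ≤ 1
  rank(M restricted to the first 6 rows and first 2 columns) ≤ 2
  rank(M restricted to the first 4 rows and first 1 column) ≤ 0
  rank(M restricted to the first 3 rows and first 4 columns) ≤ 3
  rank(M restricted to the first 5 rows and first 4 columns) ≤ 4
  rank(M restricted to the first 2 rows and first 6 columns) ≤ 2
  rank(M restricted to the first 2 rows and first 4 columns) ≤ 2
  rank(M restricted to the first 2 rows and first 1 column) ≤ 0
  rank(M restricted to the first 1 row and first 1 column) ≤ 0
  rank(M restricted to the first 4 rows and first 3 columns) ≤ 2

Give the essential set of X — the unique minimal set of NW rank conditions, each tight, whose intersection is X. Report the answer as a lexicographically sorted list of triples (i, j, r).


The tightest implied rank at each (i,j), from the 14 conditions:

  R[1]: 0, 0, 0, 1, 1, 1
  R[2]: 0, 1, 1, 2, 2, 2
  R[3]: 0, 1, 2, 3, 3, 3
  R[4]: 0, 1, 2, 3, 4, 4
  R[5]: 1, 2, 3, 4, 5, 5
  R[6]: 1, 2, 3, 4, 5, 6

second differences of R give the permutation w = (4, 2, 3, 5, 1, 6).

ℓ(w)=6; the 2 essential cells (i,j,r):

[(1, 3, 0), (4, 1, 0)]


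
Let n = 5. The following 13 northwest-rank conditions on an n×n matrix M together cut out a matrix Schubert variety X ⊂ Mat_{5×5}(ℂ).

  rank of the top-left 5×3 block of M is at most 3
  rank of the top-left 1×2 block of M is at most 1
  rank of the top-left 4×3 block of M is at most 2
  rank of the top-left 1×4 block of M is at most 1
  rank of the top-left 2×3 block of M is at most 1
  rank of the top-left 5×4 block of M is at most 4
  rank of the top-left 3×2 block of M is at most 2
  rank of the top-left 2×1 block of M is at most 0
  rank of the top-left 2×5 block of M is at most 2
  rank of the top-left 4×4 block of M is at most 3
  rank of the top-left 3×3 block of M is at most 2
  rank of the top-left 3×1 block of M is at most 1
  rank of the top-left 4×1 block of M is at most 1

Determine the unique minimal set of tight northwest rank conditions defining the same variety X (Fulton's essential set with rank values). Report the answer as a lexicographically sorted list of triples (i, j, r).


Computing R[i][j] = min implied NW-rank bound (n=5, 13 conditions):

  R[1]: 0  1  1  1  1
  R[2]: 0  1  1  2  2
  R[3]: 1  2  2  3  3
  R[4]: 1  2  2  3  4
  R[5]: 1  2  3  4  5

so w = (2, 4, 1, 5, 3).

3 SE-corners of the 4-cell Rothe diagram give Ess(w):

[(2, 1, 0), (2, 3, 1), (4, 3, 2)]


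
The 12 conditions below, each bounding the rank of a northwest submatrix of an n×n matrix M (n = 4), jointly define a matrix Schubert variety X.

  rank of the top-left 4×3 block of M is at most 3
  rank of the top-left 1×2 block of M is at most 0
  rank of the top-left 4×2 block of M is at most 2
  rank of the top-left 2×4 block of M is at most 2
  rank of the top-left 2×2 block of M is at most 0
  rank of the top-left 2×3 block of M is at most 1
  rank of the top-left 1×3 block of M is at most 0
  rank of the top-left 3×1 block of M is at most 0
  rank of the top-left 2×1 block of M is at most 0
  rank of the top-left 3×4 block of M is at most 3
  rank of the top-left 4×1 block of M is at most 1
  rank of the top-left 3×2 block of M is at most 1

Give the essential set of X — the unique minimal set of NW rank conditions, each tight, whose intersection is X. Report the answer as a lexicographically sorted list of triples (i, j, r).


Recovering R(i,j) via the rank-extension bound from the 12 conditions:

  0  0  0  1
  0  0  1  2
  0  1  2  3
  1  2  3  4

second differences of R give the permutation w = (4, 3, 2, 1).

|D(w)|=6, |Ess(w)|=3:

[(1, 3, 0), (2, 2, 0), (3, 1, 0)]


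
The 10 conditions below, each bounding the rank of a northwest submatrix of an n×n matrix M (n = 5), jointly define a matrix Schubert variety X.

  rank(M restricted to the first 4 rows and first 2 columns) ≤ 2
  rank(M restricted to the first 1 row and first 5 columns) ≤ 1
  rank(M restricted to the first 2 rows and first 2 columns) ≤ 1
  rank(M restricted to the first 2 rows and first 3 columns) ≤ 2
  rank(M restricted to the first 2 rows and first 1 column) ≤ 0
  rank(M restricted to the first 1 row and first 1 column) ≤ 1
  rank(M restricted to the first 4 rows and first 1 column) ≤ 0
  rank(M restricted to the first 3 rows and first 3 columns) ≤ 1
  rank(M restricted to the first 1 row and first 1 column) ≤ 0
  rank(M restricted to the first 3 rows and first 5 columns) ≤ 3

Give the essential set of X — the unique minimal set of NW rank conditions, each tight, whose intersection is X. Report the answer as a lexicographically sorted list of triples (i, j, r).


Computing R[i][j] = min implied NW-rank bound (n=5, 10 conditions):

  row 1: 0 1 1 1 1
  row 2: 0 1 1 2 2
  row 3: 0 1 1 2 3
  row 4: 0 1 2 3 4
  row 5: 1 2 3 4 5

second differences of R give the permutation w = (2, 4, 5, 3, 1).

Rothe diagram D(w) (6 cells), 2 SE-corners (essential conditions):

[(3, 3, 1), (4, 1, 0)]


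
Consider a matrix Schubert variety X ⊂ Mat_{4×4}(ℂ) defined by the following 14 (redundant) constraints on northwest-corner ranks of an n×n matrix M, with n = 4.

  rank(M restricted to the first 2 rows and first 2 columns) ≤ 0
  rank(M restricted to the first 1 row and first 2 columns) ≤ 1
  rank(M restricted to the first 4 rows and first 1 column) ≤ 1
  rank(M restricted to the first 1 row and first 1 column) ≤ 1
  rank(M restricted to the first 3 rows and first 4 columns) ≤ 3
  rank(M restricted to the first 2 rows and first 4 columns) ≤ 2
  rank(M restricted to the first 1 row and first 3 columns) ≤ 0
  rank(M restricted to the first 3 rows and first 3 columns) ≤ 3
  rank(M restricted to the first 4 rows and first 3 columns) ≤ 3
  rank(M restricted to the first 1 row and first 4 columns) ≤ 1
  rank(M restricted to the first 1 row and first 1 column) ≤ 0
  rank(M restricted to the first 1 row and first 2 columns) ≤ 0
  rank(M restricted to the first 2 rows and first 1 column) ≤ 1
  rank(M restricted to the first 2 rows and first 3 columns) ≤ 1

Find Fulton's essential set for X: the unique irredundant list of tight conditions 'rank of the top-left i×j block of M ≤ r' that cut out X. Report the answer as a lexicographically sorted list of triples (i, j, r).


Reconstructing r_w from the 14 given conditions:

  0  0  0  1
  0  0  1  2
  1  1  2  3
  1  2  3  4

second differences of R give the permutation w = (4, 3, 1, 2).

Rothe diagram D(w) (5 cells), 2 SE-corners (essential conditions):

[(1, 3, 0), (2, 2, 0)]


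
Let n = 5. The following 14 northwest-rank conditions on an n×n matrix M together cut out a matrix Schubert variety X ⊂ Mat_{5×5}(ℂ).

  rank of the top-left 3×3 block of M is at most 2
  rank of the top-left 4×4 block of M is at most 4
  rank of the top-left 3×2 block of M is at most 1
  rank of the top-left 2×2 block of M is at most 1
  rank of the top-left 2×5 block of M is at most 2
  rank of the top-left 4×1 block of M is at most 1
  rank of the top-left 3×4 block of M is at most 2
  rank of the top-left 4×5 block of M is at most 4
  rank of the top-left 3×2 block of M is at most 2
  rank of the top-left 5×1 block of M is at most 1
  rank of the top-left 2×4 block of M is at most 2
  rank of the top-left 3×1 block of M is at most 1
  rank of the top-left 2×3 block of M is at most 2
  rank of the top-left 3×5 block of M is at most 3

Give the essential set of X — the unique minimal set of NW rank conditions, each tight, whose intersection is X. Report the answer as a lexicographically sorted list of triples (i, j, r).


Recovering R(i,j) via the rank-extension bound from the 14 conditions:

  1 | 1 | 1 | 1 | 1
  1 | 1 | 2 | 2 | 2
  1 | 1 | 2 | 2 | 3
  1 | 2 | 3 | 3 | 4
  1 | 2 | 3 | 4 | 5

second differences of R give the permutation w = (1, 3, 5, 2, 4).

|D(w)|=3, |Ess(w)|=2:

[(3, 2, 1), (3, 4, 2)]


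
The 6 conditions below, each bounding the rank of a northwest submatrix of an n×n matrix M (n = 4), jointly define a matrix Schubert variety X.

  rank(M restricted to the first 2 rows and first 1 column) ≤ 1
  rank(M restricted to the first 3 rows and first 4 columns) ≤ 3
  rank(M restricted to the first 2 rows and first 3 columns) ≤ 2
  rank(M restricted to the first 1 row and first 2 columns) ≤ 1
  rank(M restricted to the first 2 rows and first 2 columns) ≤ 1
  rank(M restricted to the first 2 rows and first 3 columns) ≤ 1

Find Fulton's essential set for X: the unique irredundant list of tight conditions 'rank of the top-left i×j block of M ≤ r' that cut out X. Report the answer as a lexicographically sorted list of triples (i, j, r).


The tightest implied rank at each (i,j), from the 6 conditions:

  1, 1, 1, 1
  1, 1, 1, 2
  1, 2, 2, 3
  1, 2, 3, 4

reading off 1-entries of Δ²R: w = (1, 4, 2, 3).

|D(w)|=2, |Ess(w)|=1:

[(2, 3, 1)]


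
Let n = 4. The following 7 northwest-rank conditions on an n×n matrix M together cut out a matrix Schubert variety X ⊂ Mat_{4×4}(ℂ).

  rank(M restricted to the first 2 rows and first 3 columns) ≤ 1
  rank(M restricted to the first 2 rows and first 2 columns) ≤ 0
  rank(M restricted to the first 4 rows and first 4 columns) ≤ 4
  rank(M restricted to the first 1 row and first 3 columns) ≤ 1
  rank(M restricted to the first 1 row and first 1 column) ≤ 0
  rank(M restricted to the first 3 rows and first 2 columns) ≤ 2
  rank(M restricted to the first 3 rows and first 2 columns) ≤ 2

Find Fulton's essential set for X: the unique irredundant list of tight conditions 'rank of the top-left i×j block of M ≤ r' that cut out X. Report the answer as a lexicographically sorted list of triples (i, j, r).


The tightest implied rank at each (i,j), from the 7 conditions:

  row 1: 0  0  1  1
  row 2: 0  0  1  2
  row 3: 1  1  2  3
  row 4: 1  2  3  4

giving w = (3, 4, 1, 2) via Δ²R.

Rothe diagram D(w) (4 cells), 1 SE-corner (essential condition):

[(2, 2, 0)]


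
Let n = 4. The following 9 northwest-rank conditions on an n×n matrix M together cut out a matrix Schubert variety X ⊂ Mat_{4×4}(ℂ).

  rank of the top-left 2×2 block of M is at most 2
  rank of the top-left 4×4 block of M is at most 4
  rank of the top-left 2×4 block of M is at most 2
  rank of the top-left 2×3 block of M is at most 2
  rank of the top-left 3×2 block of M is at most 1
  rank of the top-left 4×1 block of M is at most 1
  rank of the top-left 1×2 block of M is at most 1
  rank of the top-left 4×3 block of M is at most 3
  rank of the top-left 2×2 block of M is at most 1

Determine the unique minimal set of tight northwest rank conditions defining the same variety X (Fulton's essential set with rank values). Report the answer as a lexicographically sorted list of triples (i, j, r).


Computing R[i][j] = min implied NW-rank bound (n=4, 9 conditions):

  row 1: 1  1  1  1
  row 2: 1  1  2  2
  row 3: 1  1  2  3
  row 4: 1  2  3  4

hence w(1..4) = (1, 3, 4, 2).

Rothe diagram D(w) (2 cells), 1 SE-corner (essential condition):

[(3, 2, 1)]


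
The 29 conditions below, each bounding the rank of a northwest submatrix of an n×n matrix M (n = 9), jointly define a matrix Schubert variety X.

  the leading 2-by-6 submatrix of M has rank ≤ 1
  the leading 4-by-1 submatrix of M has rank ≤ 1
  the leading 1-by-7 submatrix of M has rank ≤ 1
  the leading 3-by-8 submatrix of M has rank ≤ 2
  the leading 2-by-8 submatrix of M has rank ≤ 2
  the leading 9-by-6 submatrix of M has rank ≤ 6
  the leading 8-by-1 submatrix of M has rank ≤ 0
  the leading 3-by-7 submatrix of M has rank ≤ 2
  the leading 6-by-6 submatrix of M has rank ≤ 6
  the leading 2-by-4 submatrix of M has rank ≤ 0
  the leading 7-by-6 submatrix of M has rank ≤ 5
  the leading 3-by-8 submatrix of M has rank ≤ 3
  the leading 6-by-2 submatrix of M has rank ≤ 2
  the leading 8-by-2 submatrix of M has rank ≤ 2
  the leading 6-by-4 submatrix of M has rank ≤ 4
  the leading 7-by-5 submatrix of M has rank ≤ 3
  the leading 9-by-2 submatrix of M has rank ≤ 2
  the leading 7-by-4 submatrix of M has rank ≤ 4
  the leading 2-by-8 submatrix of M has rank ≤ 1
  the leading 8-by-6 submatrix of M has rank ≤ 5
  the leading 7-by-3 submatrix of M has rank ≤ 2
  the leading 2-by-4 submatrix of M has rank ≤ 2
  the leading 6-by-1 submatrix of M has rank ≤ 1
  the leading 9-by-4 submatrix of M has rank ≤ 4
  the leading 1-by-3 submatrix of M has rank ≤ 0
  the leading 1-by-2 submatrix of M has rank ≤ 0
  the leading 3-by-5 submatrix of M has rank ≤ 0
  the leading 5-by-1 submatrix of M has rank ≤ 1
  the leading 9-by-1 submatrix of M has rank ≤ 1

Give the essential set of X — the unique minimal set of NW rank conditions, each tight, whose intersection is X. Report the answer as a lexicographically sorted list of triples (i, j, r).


Recovering R(i,j) via the rank-extension bound from the 29 conditions:

  R[1]: 0, 0, 0, 0, 0, 1, 1, 1, 1
  R[2]: 0, 0, 0, 0, 0, 1, 1, 1, 2
  R[3]: 0, 0, 0, 0, 0, 1, 2, 2, 3
  R[4]: 0, 1, 1, 1, 1, 2, 3, 3, 4
  R[5]: 0, 1, 2, 2, 2, 3, 4, 4, 5
  R[6]: 0, 1, 2, 3, 3, 4, 5, 5, 6
  R[7]: 0, 1, 2, 3, 3, 4, 5, 6, 7
  R[8]: 0, 1, 2, 3, 4, 5, 6, 7, 8
  R[9]: 1, 2, 3, 4, 5, 6, 7, 8, 9

so w = (6, 9, 7, 2, 3, 4, 8, 5, 1).

4 SE-corners of the 23-cell Rothe diagram give Ess(w):

[(2, 8, 1), (3, 5, 0), (7, 5, 3), (8, 1, 0)]


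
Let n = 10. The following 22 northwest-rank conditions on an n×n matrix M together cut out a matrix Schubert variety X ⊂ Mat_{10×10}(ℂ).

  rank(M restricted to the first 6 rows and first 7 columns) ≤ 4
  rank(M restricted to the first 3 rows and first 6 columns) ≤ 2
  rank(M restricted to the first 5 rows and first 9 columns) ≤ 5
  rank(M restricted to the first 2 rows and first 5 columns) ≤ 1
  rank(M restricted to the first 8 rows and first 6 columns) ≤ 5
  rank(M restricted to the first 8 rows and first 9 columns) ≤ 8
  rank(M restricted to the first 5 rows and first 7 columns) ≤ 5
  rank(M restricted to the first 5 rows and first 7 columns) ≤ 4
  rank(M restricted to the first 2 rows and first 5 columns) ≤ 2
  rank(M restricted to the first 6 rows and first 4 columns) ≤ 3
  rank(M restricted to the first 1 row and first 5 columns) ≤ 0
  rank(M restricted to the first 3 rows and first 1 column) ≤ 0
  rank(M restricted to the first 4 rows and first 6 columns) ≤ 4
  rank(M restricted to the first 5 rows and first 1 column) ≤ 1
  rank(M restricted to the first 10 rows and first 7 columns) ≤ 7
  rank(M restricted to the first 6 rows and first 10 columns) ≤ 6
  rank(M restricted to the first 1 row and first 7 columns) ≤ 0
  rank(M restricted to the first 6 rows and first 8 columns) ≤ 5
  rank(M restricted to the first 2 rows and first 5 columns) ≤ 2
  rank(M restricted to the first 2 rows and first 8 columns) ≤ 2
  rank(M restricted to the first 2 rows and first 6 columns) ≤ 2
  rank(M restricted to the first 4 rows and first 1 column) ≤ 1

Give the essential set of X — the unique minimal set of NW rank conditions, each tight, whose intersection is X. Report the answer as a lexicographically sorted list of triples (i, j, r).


The tightest implied rank at each (i,j), from the 22 conditions:

  R[1]: 0 | 0 | 0 | 0 | 0 | 0 | 0 | 1 | 1 | 1
  R[2]: 0 | 1 | 1 | 1 | 1 | 1 | 1 | 2 | 2 | 2
  R[3]: 0 | 1 | 2 | 2 | 2 | 2 | 2 | 3 | 3 | 3
  R[4]: 1 | 2 | 3 | 3 | 3 | 3 | 3 | 4 | 4 | 4
  R[5]: 1 | 2 | 3 | 3 | 4 | 4 | 4 | 5 | 5 | 5
  R[6]: 1 | 2 | 3 | 3 | 4 | 4 | 4 | 5 | 6 | 6
  R[7]: 1 | 2 | 3 | 4 | 5 | 5 | 5 | 6 | 7 | 7
  R[8]: 1 | 2 | 3 | 4 | 5 | 5 | 6 | 7 | 8 | 8
  R[9]: 1 | 2 | 3 | 4 | 5 | 6 | 7 | 8 | 9 | 9
  R[10]: 1 | 2 | 3 | 4 | 5 | 6 | 7 | 8 | 9 | 10

second differences of R give the permutation w = (8, 2, 3, 1, 5, 9, 4, 7, 6, 10).

|D(w)|=14, |Ess(w)|=5:

[(1, 7, 0), (3, 1, 0), (6, 4, 3), (6, 7, 4), (8, 6, 5)]
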